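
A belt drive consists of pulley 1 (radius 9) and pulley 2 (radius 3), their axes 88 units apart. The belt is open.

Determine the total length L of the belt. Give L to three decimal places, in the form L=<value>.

L=214.108

open belt: β = asin((r2−r1)/C) = asin(-6/88) = -3.9096°
wrap1 = π − 2β = 187.8191°
wrap2 = π + 2β = 172.1809°
tangent length = C·cosβ = 87.7952
L = r1·wrap1 + r2·wrap2 + 2·C·cosβ = 9·3.2781 + 3·3.0051 + 2·87.7952 = 214.1084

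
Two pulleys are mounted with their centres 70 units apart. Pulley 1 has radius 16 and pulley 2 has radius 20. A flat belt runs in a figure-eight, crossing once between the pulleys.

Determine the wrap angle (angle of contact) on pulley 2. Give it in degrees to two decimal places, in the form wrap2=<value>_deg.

crossed belt: β = asin((r1+r2)/C) = asin(36/70) = 30.9497°
wrap1 = wrap2 = π + 2β = 241.8994°

wrap2=241.90_deg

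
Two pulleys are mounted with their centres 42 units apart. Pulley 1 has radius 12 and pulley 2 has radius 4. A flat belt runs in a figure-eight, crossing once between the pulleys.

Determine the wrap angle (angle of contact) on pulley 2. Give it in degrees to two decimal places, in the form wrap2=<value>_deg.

crossed belt: β = asin((r1+r2)/C) = asin(16/42) = 22.3927°
wrap1 = wrap2 = π + 2β = 224.7854°

wrap2=224.79_deg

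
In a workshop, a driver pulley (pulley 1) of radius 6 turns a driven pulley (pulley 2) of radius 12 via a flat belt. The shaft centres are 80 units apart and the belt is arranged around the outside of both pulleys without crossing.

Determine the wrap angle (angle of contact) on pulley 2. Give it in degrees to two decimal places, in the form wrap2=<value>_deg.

wrap2=188.60_deg

open belt: β = asin((r2−r1)/C) = asin(6/80) = 4.3012°
wrap1 = π − 2β = 171.3976°
wrap2 = π + 2β = 188.6024°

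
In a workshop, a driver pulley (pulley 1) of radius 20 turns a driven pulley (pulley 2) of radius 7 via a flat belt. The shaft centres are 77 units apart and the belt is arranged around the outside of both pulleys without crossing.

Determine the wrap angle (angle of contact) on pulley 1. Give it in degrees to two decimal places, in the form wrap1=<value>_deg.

open belt: β = asin((r2−r1)/C) = asin(-13/77) = -9.7199°
wrap1 = π − 2β = 199.4397°
wrap2 = π + 2β = 160.5603°

wrap1=199.44_deg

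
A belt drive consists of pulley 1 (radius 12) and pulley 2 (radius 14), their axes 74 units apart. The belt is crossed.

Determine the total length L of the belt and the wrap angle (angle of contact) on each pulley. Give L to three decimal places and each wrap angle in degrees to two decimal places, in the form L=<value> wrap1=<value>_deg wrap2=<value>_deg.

L=238.914 wrap1=221.14_deg wrap2=221.14_deg

crossed belt: β = asin((r1+r2)/C) = asin(26/74) = 20.5700°
wrap1 = wrap2 = π + 2β = 221.1400°
tangent length = C·cosβ = 69.2820
L = (r1+r2)·wrap + 2·C·cosβ = 26·3.8596 + 2·69.2820 = 238.9142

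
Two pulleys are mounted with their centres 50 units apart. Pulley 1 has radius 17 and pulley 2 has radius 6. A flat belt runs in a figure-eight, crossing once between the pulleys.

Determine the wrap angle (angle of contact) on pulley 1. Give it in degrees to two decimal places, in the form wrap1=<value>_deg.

wrap1=234.77_deg

crossed belt: β = asin((r1+r2)/C) = asin(23/50) = 27.3871°
wrap1 = wrap2 = π + 2β = 234.7742°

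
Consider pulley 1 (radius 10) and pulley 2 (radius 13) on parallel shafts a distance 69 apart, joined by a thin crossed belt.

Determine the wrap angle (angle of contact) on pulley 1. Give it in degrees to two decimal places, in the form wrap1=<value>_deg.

crossed belt: β = asin((r1+r2)/C) = asin(23/69) = 19.4712°
wrap1 = wrap2 = π + 2β = 218.9424°

wrap1=218.94_deg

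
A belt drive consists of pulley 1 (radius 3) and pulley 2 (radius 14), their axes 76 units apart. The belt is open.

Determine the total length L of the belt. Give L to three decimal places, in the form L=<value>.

open belt: β = asin((r2−r1)/C) = asin(11/76) = 8.3220°
wrap1 = π − 2β = 163.3559°
wrap2 = π + 2β = 196.6441°
tangent length = C·cosβ = 75.1997
L = r1·wrap1 + r2·wrap2 + 2·C·cosβ = 3·2.8511 + 14·3.4321 + 2·75.1997 = 207.0020

L=207.002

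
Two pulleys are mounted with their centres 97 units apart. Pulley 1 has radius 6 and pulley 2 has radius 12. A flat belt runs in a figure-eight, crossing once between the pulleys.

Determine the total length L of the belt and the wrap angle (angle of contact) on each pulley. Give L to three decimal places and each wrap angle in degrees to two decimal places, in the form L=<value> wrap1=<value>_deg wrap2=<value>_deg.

L=253.899 wrap1=201.39_deg wrap2=201.39_deg

crossed belt: β = asin((r1+r2)/C) = asin(18/97) = 10.6942°
wrap1 = wrap2 = π + 2β = 201.3884°
tangent length = C·cosβ = 95.3153
L = (r1+r2)·wrap + 2·C·cosβ = 18·3.5149 + 2·95.3153 = 253.8986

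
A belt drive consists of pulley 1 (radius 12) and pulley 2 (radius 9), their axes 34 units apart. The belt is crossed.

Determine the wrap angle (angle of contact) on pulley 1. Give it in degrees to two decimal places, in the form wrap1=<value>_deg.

crossed belt: β = asin((r1+r2)/C) = asin(21/34) = 38.1445°
wrap1 = wrap2 = π + 2β = 256.2890°

wrap1=256.29_deg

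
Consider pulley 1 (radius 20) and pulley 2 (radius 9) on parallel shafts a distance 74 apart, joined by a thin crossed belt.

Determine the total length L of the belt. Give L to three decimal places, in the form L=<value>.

crossed belt: β = asin((r1+r2)/C) = asin(29/74) = 23.0723°
wrap1 = wrap2 = π + 2β = 226.1445°
tangent length = C·cosβ = 68.0808
L = (r1+r2)·wrap + 2·C·cosβ = 29·3.9470 + 2·68.0808 = 250.6237

L=250.624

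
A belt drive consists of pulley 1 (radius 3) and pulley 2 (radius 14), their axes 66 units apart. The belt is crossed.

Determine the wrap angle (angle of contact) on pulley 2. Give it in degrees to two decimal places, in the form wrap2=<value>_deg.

crossed belt: β = asin((r1+r2)/C) = asin(17/66) = 14.9263°
wrap1 = wrap2 = π + 2β = 209.8525°

wrap2=209.85_deg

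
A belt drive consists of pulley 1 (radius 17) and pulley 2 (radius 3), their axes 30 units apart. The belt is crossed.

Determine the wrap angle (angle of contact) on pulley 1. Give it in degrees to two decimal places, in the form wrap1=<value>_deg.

wrap1=263.62_deg

crossed belt: β = asin((r1+r2)/C) = asin(20/30) = 41.8103°
wrap1 = wrap2 = π + 2β = 263.6206°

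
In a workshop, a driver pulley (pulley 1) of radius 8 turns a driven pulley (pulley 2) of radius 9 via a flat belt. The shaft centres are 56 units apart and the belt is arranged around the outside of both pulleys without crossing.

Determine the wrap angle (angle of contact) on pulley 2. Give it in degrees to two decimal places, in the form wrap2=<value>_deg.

wrap2=182.05_deg

open belt: β = asin((r2−r1)/C) = asin(1/56) = 1.0232°
wrap1 = π − 2β = 177.9536°
wrap2 = π + 2β = 182.0464°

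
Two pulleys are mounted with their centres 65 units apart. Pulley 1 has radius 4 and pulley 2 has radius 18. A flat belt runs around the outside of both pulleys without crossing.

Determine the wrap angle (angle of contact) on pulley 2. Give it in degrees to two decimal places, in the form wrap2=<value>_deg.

wrap2=204.88_deg

open belt: β = asin((r2−r1)/C) = asin(14/65) = 12.4381°
wrap1 = π − 2β = 155.1238°
wrap2 = π + 2β = 204.8762°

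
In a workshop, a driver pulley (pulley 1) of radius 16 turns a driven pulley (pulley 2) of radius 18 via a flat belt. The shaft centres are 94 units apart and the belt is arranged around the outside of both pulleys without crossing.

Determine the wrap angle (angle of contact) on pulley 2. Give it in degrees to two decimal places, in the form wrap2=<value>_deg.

open belt: β = asin((r2−r1)/C) = asin(2/94) = 1.2192°
wrap1 = π − 2β = 177.5617°
wrap2 = π + 2β = 182.4383°

wrap2=182.44_deg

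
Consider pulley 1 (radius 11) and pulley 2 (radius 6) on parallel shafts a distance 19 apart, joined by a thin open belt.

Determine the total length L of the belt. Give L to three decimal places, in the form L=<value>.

open belt: β = asin((r2−r1)/C) = asin(-5/19) = -15.2575°
wrap1 = π − 2β = 210.5150°
wrap2 = π + 2β = 149.4850°
tangent length = C·cosβ = 18.3303
L = r1·wrap1 + r2·wrap2 + 2·C·cosβ = 11·3.6742 + 6·2.6090 + 2·18.3303 = 92.7306

L=92.731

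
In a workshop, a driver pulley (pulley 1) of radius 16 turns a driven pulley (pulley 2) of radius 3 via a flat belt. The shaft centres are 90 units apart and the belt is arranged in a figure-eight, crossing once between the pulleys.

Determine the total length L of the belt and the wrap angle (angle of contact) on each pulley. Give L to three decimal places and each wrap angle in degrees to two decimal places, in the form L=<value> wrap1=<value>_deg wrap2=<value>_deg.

L=243.716 wrap1=204.37_deg wrap2=204.37_deg

crossed belt: β = asin((r1+r2)/C) = asin(19/90) = 12.1875°
wrap1 = wrap2 = π + 2β = 204.3749°
tangent length = C·cosβ = 87.9716
L = (r1+r2)·wrap + 2·C·cosβ = 19·3.5670 + 2·87.9716 = 243.7165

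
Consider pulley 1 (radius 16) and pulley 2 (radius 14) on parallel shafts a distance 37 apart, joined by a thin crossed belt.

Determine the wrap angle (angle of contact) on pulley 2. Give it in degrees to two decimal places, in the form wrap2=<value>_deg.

wrap2=288.35_deg

crossed belt: β = asin((r1+r2)/C) = asin(30/37) = 54.1752°
wrap1 = wrap2 = π + 2β = 288.3505°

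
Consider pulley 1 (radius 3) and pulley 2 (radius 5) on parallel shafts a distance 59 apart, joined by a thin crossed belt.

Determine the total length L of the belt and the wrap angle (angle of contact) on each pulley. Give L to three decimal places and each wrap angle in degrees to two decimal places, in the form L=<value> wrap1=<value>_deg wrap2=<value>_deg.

L=144.219 wrap1=195.59_deg wrap2=195.59_deg

crossed belt: β = asin((r1+r2)/C) = asin(8/59) = 7.7929°
wrap1 = wrap2 = π + 2β = 195.5858°
tangent length = C·cosβ = 58.4551
L = (r1+r2)·wrap + 2·C·cosβ = 8·3.4136 + 2·58.4551 = 144.2192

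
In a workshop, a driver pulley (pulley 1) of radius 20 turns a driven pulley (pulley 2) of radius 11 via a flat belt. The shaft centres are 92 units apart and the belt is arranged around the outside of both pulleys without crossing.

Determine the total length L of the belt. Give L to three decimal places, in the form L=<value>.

L=282.271

open belt: β = asin((r2−r1)/C) = asin(-9/92) = -5.6140°
wrap1 = π − 2β = 191.2280°
wrap2 = π + 2β = 168.7720°
tangent length = C·cosβ = 91.5587
L = r1·wrap1 + r2·wrap2 + 2·C·cosβ = 20·3.3376 + 11·2.9456 + 2·91.5587 = 282.2705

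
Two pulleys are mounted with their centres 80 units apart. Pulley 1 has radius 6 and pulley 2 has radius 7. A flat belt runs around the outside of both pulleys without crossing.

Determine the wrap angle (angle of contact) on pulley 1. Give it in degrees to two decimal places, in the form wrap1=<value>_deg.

wrap1=178.57_deg

open belt: β = asin((r2−r1)/C) = asin(1/80) = 0.7162°
wrap1 = π − 2β = 178.5676°
wrap2 = π + 2β = 181.4324°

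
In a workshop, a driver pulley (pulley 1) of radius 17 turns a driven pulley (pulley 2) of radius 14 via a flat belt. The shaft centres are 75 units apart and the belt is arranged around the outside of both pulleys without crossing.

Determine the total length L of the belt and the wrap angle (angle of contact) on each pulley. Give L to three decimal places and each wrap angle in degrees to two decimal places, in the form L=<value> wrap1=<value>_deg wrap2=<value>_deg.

open belt: β = asin((r2−r1)/C) = asin(-3/75) = -2.2924°
wrap1 = π − 2β = 184.5849°
wrap2 = π + 2β = 175.4151°
tangent length = C·cosβ = 74.9400
L = r1·wrap1 + r2·wrap2 + 2·C·cosβ = 17·3.2216 + 14·3.0616 + 2·74.9400 = 247.5094

L=247.509 wrap1=184.58_deg wrap2=175.42_deg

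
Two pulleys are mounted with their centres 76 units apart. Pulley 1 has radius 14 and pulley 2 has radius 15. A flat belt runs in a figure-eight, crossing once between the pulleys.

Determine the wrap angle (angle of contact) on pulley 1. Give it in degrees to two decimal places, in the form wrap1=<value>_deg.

wrap1=224.86_deg

crossed belt: β = asin((r1+r2)/C) = asin(29/76) = 22.4315°
wrap1 = wrap2 = π + 2β = 224.8630°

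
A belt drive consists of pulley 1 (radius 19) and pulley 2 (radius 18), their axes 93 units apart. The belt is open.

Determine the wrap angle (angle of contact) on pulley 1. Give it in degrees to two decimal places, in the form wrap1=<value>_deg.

wrap1=181.23_deg

open belt: β = asin((r2−r1)/C) = asin(-1/93) = -0.6161°
wrap1 = π − 2β = 181.2322°
wrap2 = π + 2β = 178.7678°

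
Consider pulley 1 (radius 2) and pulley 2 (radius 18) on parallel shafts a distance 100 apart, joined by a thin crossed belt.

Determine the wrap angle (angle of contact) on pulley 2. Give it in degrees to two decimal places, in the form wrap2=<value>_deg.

wrap2=203.07_deg

crossed belt: β = asin((r1+r2)/C) = asin(20/100) = 11.5370°
wrap1 = wrap2 = π + 2β = 203.0739°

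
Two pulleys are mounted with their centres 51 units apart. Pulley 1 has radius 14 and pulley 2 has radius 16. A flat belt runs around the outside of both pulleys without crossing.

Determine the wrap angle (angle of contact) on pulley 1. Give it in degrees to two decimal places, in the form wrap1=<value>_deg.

open belt: β = asin((r2−r1)/C) = asin(2/51) = 2.2475°
wrap1 = π − 2β = 175.5051°
wrap2 = π + 2β = 184.4949°

wrap1=175.51_deg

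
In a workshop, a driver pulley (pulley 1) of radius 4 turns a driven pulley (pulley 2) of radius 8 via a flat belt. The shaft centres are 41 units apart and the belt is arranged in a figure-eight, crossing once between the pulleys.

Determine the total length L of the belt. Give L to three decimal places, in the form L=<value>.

L=123.237

crossed belt: β = asin((r1+r2)/C) = asin(12/41) = 17.0186°
wrap1 = wrap2 = π + 2β = 214.0373°
tangent length = C·cosβ = 39.2046
L = (r1+r2)·wrap + 2·C·cosβ = 12·3.7357 + 2·39.2046 = 123.2370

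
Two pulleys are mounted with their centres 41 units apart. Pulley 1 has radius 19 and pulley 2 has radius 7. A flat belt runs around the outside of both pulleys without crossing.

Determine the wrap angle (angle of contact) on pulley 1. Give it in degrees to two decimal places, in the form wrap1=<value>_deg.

open belt: β = asin((r2−r1)/C) = asin(-12/41) = -17.0186°
wrap1 = π − 2β = 214.0373°
wrap2 = π + 2β = 145.9627°

wrap1=214.04_deg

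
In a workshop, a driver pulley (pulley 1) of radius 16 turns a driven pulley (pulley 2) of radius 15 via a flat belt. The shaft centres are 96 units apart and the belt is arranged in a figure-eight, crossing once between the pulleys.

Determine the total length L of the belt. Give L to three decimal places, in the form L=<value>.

L=299.490

crossed belt: β = asin((r1+r2)/C) = asin(31/96) = 18.8394°
wrap1 = wrap2 = π + 2β = 217.6788°
tangent length = C·cosβ = 90.8570
L = (r1+r2)·wrap + 2·C·cosβ = 31·3.7992 + 2·90.8570 = 299.4896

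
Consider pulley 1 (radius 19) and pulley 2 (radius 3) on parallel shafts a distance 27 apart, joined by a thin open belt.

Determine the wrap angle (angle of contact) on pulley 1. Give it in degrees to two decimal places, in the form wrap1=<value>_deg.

wrap1=252.68_deg

open belt: β = asin((r2−r1)/C) = asin(-16/27) = -36.3412°
wrap1 = π − 2β = 252.6824°
wrap2 = π + 2β = 107.3176°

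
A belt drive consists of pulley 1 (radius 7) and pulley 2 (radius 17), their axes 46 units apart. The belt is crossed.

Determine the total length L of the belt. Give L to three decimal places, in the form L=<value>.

crossed belt: β = asin((r1+r2)/C) = asin(24/46) = 31.4490°
wrap1 = wrap2 = π + 2β = 242.8980°
tangent length = C·cosβ = 39.2428
L = (r1+r2)·wrap + 2·C·cosβ = 24·4.2394 + 2·39.2428 = 180.2305

L=180.231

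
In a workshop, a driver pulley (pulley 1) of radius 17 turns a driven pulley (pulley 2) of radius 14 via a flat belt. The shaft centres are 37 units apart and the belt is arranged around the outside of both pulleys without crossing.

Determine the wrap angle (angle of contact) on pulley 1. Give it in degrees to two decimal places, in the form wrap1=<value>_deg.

open belt: β = asin((r2−r1)/C) = asin(-3/37) = -4.6507°
wrap1 = π − 2β = 189.3014°
wrap2 = π + 2β = 170.6986°

wrap1=189.30_deg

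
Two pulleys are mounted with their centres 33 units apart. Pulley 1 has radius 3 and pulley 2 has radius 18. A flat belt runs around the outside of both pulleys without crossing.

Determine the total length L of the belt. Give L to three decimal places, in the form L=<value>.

L=138.917

open belt: β = asin((r2−r1)/C) = asin(15/33) = 27.0357°
wrap1 = π − 2β = 125.9286°
wrap2 = π + 2β = 234.0714°
tangent length = C·cosβ = 29.3939
L = r1·wrap1 + r2·wrap2 + 2·C·cosβ = 3·2.1979 + 18·4.0853 + 2·29.3939 = 138.9171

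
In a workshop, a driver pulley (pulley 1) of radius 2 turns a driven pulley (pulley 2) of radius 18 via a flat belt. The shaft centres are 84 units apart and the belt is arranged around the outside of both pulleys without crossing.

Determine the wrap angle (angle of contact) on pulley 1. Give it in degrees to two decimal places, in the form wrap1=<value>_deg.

wrap1=158.04_deg

open belt: β = asin((r2−r1)/C) = asin(16/84) = 10.9806°
wrap1 = π − 2β = 158.0388°
wrap2 = π + 2β = 201.9612°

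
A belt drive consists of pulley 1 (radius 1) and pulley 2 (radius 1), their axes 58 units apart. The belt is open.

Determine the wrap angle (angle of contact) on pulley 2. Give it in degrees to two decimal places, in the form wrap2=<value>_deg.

open belt: β = asin((r2−r1)/C) = asin(0/58) = 0.0000°
wrap1 = π − 2β = 180.0000°
wrap2 = π + 2β = 180.0000°

wrap2=180.00_deg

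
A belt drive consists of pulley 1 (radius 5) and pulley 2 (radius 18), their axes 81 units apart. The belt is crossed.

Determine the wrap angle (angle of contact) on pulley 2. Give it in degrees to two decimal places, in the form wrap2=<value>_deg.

wrap2=212.99_deg

crossed belt: β = asin((r1+r2)/C) = asin(23/81) = 16.4961°
wrap1 = wrap2 = π + 2β = 212.9923°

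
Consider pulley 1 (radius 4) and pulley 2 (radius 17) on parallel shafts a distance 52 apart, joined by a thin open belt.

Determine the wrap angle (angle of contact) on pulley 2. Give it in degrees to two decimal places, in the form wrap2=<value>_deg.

open belt: β = asin((r2−r1)/C) = asin(13/52) = 14.4775°
wrap1 = π − 2β = 151.0450°
wrap2 = π + 2β = 208.9550°

wrap2=208.96_deg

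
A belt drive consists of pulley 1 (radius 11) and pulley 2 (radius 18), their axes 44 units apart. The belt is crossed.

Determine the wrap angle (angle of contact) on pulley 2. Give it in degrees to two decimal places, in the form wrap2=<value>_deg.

crossed belt: β = asin((r1+r2)/C) = asin(29/44) = 41.2306°
wrap1 = wrap2 = π + 2β = 262.4612°

wrap2=262.46_deg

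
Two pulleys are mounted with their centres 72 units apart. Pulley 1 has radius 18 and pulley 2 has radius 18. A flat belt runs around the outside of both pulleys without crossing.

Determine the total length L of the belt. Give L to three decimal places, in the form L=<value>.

open belt: β = asin((r2−r1)/C) = asin(0/72) = 0.0000°
wrap1 = π − 2β = 180.0000°
wrap2 = π + 2β = 180.0000°
tangent length = C·cosβ = 72.0000
L = r1·wrap1 + r2·wrap2 + 2·C·cosβ = 18·3.1416 + 18·3.1416 + 2·72.0000 = 257.0973

L=257.097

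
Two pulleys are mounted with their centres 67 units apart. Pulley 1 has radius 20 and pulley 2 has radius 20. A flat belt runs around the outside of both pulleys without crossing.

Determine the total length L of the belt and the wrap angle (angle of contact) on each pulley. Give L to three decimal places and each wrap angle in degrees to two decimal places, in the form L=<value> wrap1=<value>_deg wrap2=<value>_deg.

L=259.664 wrap1=180.00_deg wrap2=180.00_deg

open belt: β = asin((r2−r1)/C) = asin(0/67) = 0.0000°
wrap1 = π − 2β = 180.0000°
wrap2 = π + 2β = 180.0000°
tangent length = C·cosβ = 67.0000
L = r1·wrap1 + r2·wrap2 + 2·C·cosβ = 20·3.1416 + 20·3.1416 + 2·67.0000 = 259.6637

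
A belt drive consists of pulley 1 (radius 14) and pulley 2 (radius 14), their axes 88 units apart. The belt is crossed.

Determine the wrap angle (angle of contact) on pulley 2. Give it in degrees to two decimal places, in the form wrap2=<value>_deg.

wrap2=217.11_deg

crossed belt: β = asin((r1+r2)/C) = asin(28/88) = 18.5530°
wrap1 = wrap2 = π + 2β = 217.1060°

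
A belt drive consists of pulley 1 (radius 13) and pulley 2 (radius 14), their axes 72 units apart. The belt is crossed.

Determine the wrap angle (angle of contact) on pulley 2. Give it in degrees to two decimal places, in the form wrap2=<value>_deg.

wrap2=224.05_deg

crossed belt: β = asin((r1+r2)/C) = asin(27/72) = 22.0243°
wrap1 = wrap2 = π + 2β = 224.0486°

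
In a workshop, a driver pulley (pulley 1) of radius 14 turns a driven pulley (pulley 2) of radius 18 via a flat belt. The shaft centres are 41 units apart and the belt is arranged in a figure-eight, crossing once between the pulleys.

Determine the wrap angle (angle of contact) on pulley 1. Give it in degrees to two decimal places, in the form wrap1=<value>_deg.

wrap1=282.61_deg

crossed belt: β = asin((r1+r2)/C) = asin(32/41) = 51.3053°
wrap1 = wrap2 = π + 2β = 282.6105°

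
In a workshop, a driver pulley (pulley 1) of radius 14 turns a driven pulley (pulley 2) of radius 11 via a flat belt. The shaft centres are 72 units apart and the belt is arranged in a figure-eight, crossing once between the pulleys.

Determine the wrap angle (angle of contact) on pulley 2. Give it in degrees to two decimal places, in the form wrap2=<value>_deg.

crossed belt: β = asin((r1+r2)/C) = asin(25/72) = 20.3175°
wrap1 = wrap2 = π + 2β = 220.6350°

wrap2=220.64_deg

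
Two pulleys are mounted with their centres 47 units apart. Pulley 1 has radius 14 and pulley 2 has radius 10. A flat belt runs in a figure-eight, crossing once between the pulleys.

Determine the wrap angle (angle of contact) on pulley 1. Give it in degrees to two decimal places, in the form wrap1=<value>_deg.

crossed belt: β = asin((r1+r2)/C) = asin(24/47) = 30.7064°
wrap1 = wrap2 = π + 2β = 241.4127°

wrap1=241.41_deg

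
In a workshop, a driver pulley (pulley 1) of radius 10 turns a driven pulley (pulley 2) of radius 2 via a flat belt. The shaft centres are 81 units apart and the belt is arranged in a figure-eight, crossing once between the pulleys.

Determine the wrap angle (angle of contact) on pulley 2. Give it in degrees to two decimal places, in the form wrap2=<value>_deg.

wrap2=197.04_deg

crossed belt: β = asin((r1+r2)/C) = asin(12/81) = 8.5196°
wrap1 = wrap2 = π + 2β = 197.0392°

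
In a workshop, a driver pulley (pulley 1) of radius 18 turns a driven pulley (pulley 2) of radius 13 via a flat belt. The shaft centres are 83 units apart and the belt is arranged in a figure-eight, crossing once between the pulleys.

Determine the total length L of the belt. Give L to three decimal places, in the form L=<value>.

crossed belt: β = asin((r1+r2)/C) = asin(31/83) = 21.9313°
wrap1 = wrap2 = π + 2β = 223.8625°
tangent length = C·cosβ = 76.9935
L = (r1+r2)·wrap + 2·C·cosβ = 31·3.9071 + 2·76.9935 = 275.1083

L=275.108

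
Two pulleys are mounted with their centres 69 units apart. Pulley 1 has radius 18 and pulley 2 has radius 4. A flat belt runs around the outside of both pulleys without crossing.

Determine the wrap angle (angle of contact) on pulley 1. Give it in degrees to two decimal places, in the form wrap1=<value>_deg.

wrap1=203.41_deg

open belt: β = asin((r2−r1)/C) = asin(-14/69) = -11.7065°
wrap1 = π − 2β = 203.4130°
wrap2 = π + 2β = 156.5870°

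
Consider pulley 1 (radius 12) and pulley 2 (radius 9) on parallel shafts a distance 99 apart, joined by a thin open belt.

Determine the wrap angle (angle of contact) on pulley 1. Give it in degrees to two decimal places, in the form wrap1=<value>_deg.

open belt: β = asin((r2−r1)/C) = asin(-3/99) = -1.7365°
wrap1 = π − 2β = 183.4730°
wrap2 = π + 2β = 176.5270°

wrap1=183.47_deg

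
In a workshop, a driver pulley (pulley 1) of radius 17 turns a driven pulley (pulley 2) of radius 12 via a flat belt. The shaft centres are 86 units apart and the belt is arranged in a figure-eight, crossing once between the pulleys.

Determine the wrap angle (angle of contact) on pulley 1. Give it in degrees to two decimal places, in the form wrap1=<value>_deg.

wrap1=219.41_deg

crossed belt: β = asin((r1+r2)/C) = asin(29/86) = 19.7069°
wrap1 = wrap2 = π + 2β = 219.4139°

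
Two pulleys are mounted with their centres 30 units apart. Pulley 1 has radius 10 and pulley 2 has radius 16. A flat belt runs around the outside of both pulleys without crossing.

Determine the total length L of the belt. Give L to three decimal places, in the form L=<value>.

L=142.885

open belt: β = asin((r2−r1)/C) = asin(6/30) = 11.5370°
wrap1 = π − 2β = 156.9261°
wrap2 = π + 2β = 203.0739°
tangent length = C·cosβ = 29.3939
L = r1·wrap1 + r2·wrap2 + 2·C·cosβ = 10·2.7389 + 16·3.5443 + 2·29.3939 = 142.8855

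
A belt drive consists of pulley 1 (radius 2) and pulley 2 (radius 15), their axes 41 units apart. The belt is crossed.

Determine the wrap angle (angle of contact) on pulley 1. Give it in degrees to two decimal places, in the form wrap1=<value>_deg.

crossed belt: β = asin((r1+r2)/C) = asin(17/41) = 24.4963°
wrap1 = wrap2 = π + 2β = 228.9926°

wrap1=228.99_deg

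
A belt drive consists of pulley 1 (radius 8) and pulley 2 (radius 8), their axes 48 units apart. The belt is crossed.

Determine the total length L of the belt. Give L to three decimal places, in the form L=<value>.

L=151.650

crossed belt: β = asin((r1+r2)/C) = asin(16/48) = 19.4712°
wrap1 = wrap2 = π + 2β = 218.9424°
tangent length = C·cosβ = 45.2548
L = (r1+r2)·wrap + 2·C·cosβ = 16·3.8213 + 2·45.2548 = 151.6499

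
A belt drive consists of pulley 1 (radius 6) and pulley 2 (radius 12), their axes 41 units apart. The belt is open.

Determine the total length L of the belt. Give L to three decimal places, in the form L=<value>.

open belt: β = asin((r2−r1)/C) = asin(6/41) = 8.4150°
wrap1 = π − 2β = 163.1701°
wrap2 = π + 2β = 196.8299°
tangent length = C·cosβ = 40.5586
L = r1·wrap1 + r2·wrap2 + 2·C·cosβ = 6·2.8479 + 12·3.4353 + 2·40.5586 = 139.4283

L=139.428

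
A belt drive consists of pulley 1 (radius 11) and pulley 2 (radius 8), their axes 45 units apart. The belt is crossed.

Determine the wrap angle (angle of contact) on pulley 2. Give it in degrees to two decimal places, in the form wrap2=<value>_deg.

wrap2=229.95_deg

crossed belt: β = asin((r1+r2)/C) = asin(19/45) = 24.9750°
wrap1 = wrap2 = π + 2β = 229.9499°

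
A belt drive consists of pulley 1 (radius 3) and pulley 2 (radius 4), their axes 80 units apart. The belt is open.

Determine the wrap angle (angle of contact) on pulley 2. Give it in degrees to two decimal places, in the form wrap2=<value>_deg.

open belt: β = asin((r2−r1)/C) = asin(1/80) = 0.7162°
wrap1 = π − 2β = 178.5676°
wrap2 = π + 2β = 181.4324°

wrap2=181.43_deg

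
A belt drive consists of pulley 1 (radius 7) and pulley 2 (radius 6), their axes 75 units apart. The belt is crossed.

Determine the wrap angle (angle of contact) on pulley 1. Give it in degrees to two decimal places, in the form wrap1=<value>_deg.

crossed belt: β = asin((r1+r2)/C) = asin(13/75) = 9.9817°
wrap1 = wrap2 = π + 2β = 199.9634°

wrap1=199.96_deg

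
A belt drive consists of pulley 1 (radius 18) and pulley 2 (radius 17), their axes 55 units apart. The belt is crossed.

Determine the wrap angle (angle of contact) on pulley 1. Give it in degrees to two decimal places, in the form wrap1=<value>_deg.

crossed belt: β = asin((r1+r2)/C) = asin(35/55) = 39.5212°
wrap1 = wrap2 = π + 2β = 259.0424°

wrap1=259.04_deg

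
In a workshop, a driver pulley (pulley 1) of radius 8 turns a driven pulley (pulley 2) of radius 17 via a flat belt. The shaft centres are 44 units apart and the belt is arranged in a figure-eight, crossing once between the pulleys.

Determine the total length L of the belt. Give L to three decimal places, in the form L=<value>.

L=181.170

crossed belt: β = asin((r1+r2)/C) = asin(25/44) = 34.6235°
wrap1 = wrap2 = π + 2β = 249.2471°
tangent length = C·cosβ = 36.2077
L = (r1+r2)·wrap + 2·C·cosβ = 25·4.3502 + 2·36.2077 = 181.1700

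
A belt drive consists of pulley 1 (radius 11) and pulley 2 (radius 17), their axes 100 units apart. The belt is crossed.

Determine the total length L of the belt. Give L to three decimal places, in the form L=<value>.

crossed belt: β = asin((r1+r2)/C) = asin(28/100) = 16.2602°
wrap1 = wrap2 = π + 2β = 212.5204°
tangent length = C·cosβ = 96.0000
L = (r1+r2)·wrap + 2·C·cosβ = 28·3.7092 + 2·96.0000 = 295.8571

L=295.857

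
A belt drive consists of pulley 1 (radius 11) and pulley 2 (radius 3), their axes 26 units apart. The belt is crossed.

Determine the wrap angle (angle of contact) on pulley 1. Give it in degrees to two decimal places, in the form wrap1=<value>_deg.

wrap1=245.16_deg

crossed belt: β = asin((r1+r2)/C) = asin(14/26) = 32.5790°
wrap1 = wrap2 = π + 2β = 245.1579°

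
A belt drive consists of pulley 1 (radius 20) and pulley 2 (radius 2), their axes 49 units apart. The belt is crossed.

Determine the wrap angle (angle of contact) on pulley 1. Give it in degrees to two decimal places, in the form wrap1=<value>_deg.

wrap1=233.36_deg

crossed belt: β = asin((r1+r2)/C) = asin(22/49) = 26.6782°
wrap1 = wrap2 = π + 2β = 233.3565°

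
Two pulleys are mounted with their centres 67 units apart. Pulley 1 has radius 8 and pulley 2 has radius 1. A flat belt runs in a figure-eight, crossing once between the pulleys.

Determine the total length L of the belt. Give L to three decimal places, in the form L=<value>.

crossed belt: β = asin((r1+r2)/C) = asin(9/67) = 7.7198°
wrap1 = wrap2 = π + 2β = 195.4396°
tangent length = C·cosβ = 66.3928
L = (r1+r2)·wrap + 2·C·cosβ = 9·3.4111 + 2·66.3928 = 163.4851

L=163.485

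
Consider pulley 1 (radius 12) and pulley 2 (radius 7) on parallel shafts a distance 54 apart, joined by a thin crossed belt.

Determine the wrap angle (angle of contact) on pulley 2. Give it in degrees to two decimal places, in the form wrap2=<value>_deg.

wrap2=221.20_deg

crossed belt: β = asin((r1+r2)/C) = asin(19/54) = 20.6006°
wrap1 = wrap2 = π + 2β = 221.2012°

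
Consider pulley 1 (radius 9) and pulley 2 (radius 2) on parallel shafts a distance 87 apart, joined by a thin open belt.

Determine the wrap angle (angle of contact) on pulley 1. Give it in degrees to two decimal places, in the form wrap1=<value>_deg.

wrap1=189.23_deg

open belt: β = asin((r2−r1)/C) = asin(-7/87) = -4.6150°
wrap1 = π − 2β = 189.2300°
wrap2 = π + 2β = 170.7700°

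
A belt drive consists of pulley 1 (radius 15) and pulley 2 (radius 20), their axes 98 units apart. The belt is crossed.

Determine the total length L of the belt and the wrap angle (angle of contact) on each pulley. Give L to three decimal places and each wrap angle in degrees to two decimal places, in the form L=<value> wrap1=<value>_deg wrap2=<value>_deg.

crossed belt: β = asin((r1+r2)/C) = asin(35/98) = 20.9248°
wrap1 = wrap2 = π + 2β = 221.8497°
tangent length = C·cosβ = 91.5369
L = (r1+r2)·wrap + 2·C·cosβ = 35·3.8720 + 2·91.5369 = 318.5940

L=318.594 wrap1=221.85_deg wrap2=221.85_deg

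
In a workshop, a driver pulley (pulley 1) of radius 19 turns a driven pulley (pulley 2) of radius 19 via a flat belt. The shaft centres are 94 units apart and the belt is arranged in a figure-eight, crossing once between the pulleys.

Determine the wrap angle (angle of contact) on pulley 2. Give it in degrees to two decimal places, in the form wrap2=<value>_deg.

crossed belt: β = asin((r1+r2)/C) = asin(38/94) = 23.8445°
wrap1 = wrap2 = π + 2β = 227.6889°

wrap2=227.69_deg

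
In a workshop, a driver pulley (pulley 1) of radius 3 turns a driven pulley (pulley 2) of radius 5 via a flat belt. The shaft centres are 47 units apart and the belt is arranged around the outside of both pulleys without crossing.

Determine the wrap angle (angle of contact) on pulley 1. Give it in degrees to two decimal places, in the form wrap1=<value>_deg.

wrap1=175.12_deg

open belt: β = asin((r2−r1)/C) = asin(2/47) = 2.4389°
wrap1 = π − 2β = 175.1223°
wrap2 = π + 2β = 184.8777°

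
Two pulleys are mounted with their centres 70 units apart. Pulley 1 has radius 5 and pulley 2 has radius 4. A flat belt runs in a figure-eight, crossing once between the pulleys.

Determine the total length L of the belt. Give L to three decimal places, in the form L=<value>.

L=169.433

crossed belt: β = asin((r1+r2)/C) = asin(9/70) = 7.3870°
wrap1 = wrap2 = π + 2β = 194.7741°
tangent length = C·cosβ = 69.4190
L = (r1+r2)·wrap + 2·C·cosβ = 9·3.3994 + 2·69.4190 = 169.4331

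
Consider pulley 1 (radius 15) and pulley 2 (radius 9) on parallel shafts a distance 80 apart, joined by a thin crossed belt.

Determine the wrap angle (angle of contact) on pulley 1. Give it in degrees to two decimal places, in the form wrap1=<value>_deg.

crossed belt: β = asin((r1+r2)/C) = asin(24/80) = 17.4576°
wrap1 = wrap2 = π + 2β = 214.9152°

wrap1=214.92_deg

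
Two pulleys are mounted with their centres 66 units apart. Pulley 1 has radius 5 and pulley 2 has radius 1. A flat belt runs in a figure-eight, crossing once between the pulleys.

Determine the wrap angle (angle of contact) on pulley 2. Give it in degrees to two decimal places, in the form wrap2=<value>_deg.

crossed belt: β = asin((r1+r2)/C) = asin(6/66) = 5.2159°
wrap1 = wrap2 = π + 2β = 190.4318°

wrap2=190.43_deg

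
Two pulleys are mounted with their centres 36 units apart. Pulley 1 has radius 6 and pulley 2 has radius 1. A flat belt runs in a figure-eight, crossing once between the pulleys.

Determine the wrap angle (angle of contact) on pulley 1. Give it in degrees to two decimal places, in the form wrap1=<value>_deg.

wrap1=202.42_deg

crossed belt: β = asin((r1+r2)/C) = asin(7/36) = 11.2123°
wrap1 = wrap2 = π + 2β = 202.4245°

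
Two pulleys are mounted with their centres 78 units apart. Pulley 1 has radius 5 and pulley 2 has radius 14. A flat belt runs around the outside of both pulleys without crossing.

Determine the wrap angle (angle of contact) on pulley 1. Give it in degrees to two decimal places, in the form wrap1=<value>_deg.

open belt: β = asin((r2−r1)/C) = asin(9/78) = 6.6258°
wrap1 = π − 2β = 166.7484°
wrap2 = π + 2β = 193.2516°

wrap1=166.75_deg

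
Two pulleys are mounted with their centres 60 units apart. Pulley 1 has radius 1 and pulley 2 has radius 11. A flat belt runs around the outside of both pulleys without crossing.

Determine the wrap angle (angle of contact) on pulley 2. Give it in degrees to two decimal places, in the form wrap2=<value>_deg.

open belt: β = asin((r2−r1)/C) = asin(10/60) = 9.5941°
wrap1 = π − 2β = 160.8119°
wrap2 = π + 2β = 199.1881°

wrap2=199.19_deg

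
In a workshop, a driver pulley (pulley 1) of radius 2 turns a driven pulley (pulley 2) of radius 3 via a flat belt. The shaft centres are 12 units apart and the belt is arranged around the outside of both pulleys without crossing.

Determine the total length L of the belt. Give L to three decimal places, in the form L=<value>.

L=39.791

open belt: β = asin((r2−r1)/C) = asin(1/12) = 4.7802°
wrap1 = π − 2β = 170.4396°
wrap2 = π + 2β = 189.5604°
tangent length = C·cosβ = 11.9583
L = r1·wrap1 + r2·wrap2 + 2·C·cosβ = 2·2.9747 + 3·3.3085 + 2·11.9583 = 39.7913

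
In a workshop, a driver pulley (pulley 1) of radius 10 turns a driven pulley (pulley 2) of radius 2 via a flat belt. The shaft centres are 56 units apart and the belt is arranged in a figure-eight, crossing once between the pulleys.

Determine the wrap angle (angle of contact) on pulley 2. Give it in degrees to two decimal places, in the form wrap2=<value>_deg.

crossed belt: β = asin((r1+r2)/C) = asin(12/56) = 12.3736°
wrap1 = wrap2 = π + 2β = 204.7473°

wrap2=204.75_deg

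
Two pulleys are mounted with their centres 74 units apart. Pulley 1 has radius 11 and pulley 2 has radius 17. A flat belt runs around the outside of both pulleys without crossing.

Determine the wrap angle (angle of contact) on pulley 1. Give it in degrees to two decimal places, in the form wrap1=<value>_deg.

open belt: β = asin((r2−r1)/C) = asin(6/74) = 4.6507°
wrap1 = π − 2β = 170.6986°
wrap2 = π + 2β = 189.3014°

wrap1=170.70_deg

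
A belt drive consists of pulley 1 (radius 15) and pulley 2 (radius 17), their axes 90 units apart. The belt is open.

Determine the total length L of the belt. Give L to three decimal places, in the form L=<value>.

L=280.575

open belt: β = asin((r2−r1)/C) = asin(2/90) = 1.2733°
wrap1 = π − 2β = 177.4533°
wrap2 = π + 2β = 182.5467°
tangent length = C·cosβ = 89.9778
L = r1·wrap1 + r2·wrap2 + 2·C·cosβ = 15·3.0971 + 17·3.1860 + 2·89.9778 = 280.5754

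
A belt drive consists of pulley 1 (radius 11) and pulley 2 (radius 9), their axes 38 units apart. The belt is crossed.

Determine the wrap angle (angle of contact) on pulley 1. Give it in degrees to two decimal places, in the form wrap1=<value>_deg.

wrap1=243.51_deg

crossed belt: β = asin((r1+r2)/C) = asin(20/38) = 31.7569°
wrap1 = wrap2 = π + 2β = 243.5137°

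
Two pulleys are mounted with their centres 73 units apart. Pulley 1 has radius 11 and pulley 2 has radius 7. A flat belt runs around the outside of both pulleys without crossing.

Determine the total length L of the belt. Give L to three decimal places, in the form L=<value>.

open belt: β = asin((r2−r1)/C) = asin(-4/73) = -3.1411°
wrap1 = π − 2β = 186.2821°
wrap2 = π + 2β = 173.7179°
tangent length = C·cosβ = 72.8903
L = r1·wrap1 + r2·wrap2 + 2·C·cosβ = 11·3.2512 + 7·3.0319 + 2·72.8903 = 202.7679

L=202.768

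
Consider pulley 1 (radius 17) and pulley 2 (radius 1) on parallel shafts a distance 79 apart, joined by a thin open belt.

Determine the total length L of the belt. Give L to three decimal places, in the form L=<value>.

L=217.800

open belt: β = asin((r2−r1)/C) = asin(-16/79) = -11.6850°
wrap1 = π − 2β = 203.3701°
wrap2 = π + 2β = 156.6299°
tangent length = C·cosβ = 77.3628
L = r1·wrap1 + r2·wrap2 + 2·C·cosβ = 17·3.5495 + 1·2.7337 + 2·77.3628 = 217.8004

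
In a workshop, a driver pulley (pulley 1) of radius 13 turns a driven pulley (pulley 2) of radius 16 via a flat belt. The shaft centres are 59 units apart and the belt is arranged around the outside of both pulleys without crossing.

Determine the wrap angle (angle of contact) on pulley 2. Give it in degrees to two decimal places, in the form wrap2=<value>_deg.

wrap2=185.83_deg

open belt: β = asin((r2−r1)/C) = asin(3/59) = 2.9146°
wrap1 = π − 2β = 174.1708°
wrap2 = π + 2β = 185.8292°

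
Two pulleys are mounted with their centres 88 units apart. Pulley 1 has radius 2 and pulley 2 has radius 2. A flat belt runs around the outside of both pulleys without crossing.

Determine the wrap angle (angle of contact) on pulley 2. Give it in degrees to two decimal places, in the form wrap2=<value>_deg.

open belt: β = asin((r2−r1)/C) = asin(0/88) = 0.0000°
wrap1 = π − 2β = 180.0000°
wrap2 = π + 2β = 180.0000°

wrap2=180.00_deg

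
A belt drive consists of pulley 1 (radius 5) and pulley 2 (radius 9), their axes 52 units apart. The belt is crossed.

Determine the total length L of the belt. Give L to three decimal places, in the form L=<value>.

crossed belt: β = asin((r1+r2)/C) = asin(14/52) = 15.6185°
wrap1 = wrap2 = π + 2β = 211.2370°
tangent length = C·cosβ = 50.0799
L = (r1+r2)·wrap + 2·C·cosβ = 14·3.6868 + 2·50.0799 = 151.7748

L=151.775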